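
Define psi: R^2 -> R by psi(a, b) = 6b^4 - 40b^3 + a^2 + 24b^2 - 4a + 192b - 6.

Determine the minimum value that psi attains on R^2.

-132

psi(a,b) separates as P(a) + Q(b) − 6, so its minimum is min P + min Q − 6.
P'(a) = 2a - 4 vanishes at a ∈ {2}; Q'(b) = 24(b - 4)(b - 2)(b + 1) vanishes at b ∈ {-1, 2, 4}.
Local minima of P (where P''>0): P(2)=-4. Local minima of Q: Q(-1)=-122, Q(4)=128.
So the global minimum of psi is P(2) + Q(-1) − 6 = -4 − 122 − 6 = -132, attained at (2, -1).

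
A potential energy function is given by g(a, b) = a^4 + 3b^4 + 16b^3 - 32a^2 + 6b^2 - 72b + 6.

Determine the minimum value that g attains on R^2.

g(a,b) separates as P(a) + Q(b) + 6, so its minimum is min P + min Q + 6.
P'(a) = 4a(a - 4)(a + 4) vanishes at a ∈ {-4, 0, 4}; Q'(b) = 12(b - 1)(b + 2)(b + 3) vanishes at b ∈ {-3, -2, 1}.
Local minima of P (where P''>0): P(-4)=-256, P(4)=-256. Local minima of Q: Q(-3)=81, Q(1)=-47.
So the global minimum of g is P(-4) + Q(1) + 6 = -256 − 47 + 6 = -297, attained at (-4, 1).

-297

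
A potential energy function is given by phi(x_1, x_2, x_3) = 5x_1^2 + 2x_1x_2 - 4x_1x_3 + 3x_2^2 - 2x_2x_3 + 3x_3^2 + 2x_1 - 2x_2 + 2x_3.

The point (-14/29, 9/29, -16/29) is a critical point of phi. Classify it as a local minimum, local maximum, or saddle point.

The Hessian is constant: H = [[10, 2, -4], [2, 6, -2], [-4, -2, 6]].
Leading principal minors: Δ₁ = 10, Δ₂ = 56, Δ₃ = 232.
All leading minors are positive, so H is positive definite: a local minimum.

local minimum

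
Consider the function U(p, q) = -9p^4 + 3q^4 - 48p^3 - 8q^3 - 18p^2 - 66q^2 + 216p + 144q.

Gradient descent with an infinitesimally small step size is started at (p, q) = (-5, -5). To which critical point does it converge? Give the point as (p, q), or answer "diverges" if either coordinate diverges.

diverges

U is separable, so gradient descent decouples: p follows -∂U/∂p, q follows -∂U/∂q.
∂U/∂p = -36(p - 1)(p + 2)(p + 3); at p=-5 this is 1296, so p decreases.
∂U/∂q = 12(q - 4)(q - 1)(q + 3); at q=-5 this is -1296, so q increases.
The p-coordinate has no critical point in that direction and runs off to infinity.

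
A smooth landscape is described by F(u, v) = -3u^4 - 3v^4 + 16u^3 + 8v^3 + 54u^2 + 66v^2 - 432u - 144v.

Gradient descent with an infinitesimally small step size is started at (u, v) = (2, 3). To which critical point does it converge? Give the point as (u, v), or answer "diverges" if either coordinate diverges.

F is separable, so gradient descent decouples: u follows -∂F/∂u, v follows -∂F/∂v.
∂F/∂u = -12(u - 4)(u - 3)(u + 3); at u=2 this is -120, so u increases.
∂F/∂v = -12(v - 4)(v - 1)(v + 3); at v=3 this is 144, so v decreases.
u converges to its nearest critical value 3 (a local min of the u-part); v converges to 1. The iterate converges to (3, 1).

(3, 1)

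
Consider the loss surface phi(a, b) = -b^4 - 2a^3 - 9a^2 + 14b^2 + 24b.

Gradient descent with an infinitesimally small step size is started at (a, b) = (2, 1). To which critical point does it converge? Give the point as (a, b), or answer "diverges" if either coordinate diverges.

phi is separable, so gradient descent decouples: a follows -∂phi/∂a, b follows -∂phi/∂b.
∂phi/∂a = -6a(a + 3); at a=2 this is -60, so a increases.
∂phi/∂b = -4(b - 3)(b + 1)(b + 2); at b=1 this is 48, so b decreases.
The a-coordinate has no critical point in that direction and runs off to infinity.

diverges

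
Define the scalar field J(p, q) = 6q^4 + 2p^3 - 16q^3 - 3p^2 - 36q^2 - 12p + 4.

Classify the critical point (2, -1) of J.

local minimum

The mixed partial ∂²J/∂p∂q is 0, so the Hessian at any point is diag(J_pp, J_qq) = diag(6(2p - 1), 24(3q^2 - 4q - 3)).
At (2, -1): H = diag(18, 96).
Both eigenvalues are positive, so H is positive definite: a local minimum.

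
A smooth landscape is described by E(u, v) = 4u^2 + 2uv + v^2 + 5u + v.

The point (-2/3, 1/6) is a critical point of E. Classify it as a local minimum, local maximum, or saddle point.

local minimum

The Hessian of E is constant: H = [[8, 2], [2, 2]].
det(H) = 8·2 − 2² = 12.
det(H) > 0 and tr(H) = 10 > 0, so H is positive definite and the point is a local minimum.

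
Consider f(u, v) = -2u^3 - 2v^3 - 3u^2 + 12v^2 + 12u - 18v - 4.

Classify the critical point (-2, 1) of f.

local minimum

The mixed partial ∂²f/∂u∂v is 0, so the Hessian at any point is diag(f_uu, f_vv) = diag(-6(2u + 1), 12(-v + 2)).
At (-2, 1): H = diag(18, 12).
Both eigenvalues are positive, so H is positive definite: a local minimum.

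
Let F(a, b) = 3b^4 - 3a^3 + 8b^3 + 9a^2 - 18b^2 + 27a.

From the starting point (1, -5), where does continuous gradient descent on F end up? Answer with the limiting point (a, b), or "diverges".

F is separable, so gradient descent decouples: a follows -∂F/∂a, b follows -∂F/∂b.
∂F/∂a = -9(a - 3)(a + 1); at a=1 this is 36, so a decreases.
∂F/∂b = 12b(b - 1)(b + 3); at b=-5 this is -720, so b increases.
a converges to its nearest critical value -1 (a local min of the a-part); b converges to -3. The iterate converges to (-1, -3).

(-1, -3)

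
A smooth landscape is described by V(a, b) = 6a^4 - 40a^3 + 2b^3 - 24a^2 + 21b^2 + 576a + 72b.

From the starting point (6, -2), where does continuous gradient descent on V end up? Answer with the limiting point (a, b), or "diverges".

V is separable, so gradient descent decouples: a follows -∂V/∂a, b follows -∂V/∂b.
∂V/∂a = 24(a - 4)(a - 3)(a + 2); at a=6 this is 1152, so a decreases.
∂V/∂b = 6(b + 3)(b + 4); at b=-2 this is 12, so b decreases.
a converges to its nearest critical value 4 (a local min of the a-part); b converges to -3. The iterate converges to (4, -3).

(4, -3)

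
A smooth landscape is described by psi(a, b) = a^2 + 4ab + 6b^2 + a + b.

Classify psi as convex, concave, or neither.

psi is quadratic, so its Hessian is the constant matrix H = [[2, 4], [4, 12]].
det(H) = 8, tr(H) = 14.
det(H) > 0 and tr(H) > 0, so H is positive definite everywhere: convex.

convex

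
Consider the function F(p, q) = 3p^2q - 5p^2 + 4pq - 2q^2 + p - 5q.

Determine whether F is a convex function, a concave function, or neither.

The term 3p^2q is cubic, so the Hessian is not constant.
∂²F/∂p² = 6q - 10, which takes both signs as q varies (negative for sufficiently negative q). A diagonal entry of the Hessian changing sign means the Hessian is neither positive- nor negative-semidefinite on all of R^2.

neither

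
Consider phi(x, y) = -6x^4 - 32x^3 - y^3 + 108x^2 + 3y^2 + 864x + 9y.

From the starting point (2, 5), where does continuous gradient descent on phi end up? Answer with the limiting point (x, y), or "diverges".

phi is separable, so gradient descent decouples: x follows -∂phi/∂x, y follows -∂phi/∂y.
∂phi/∂x = -24(x - 3)(x + 3)(x + 4); at x=2 this is 720, so x decreases.
∂phi/∂y = -3(y - 3)(y + 1); at y=5 this is -36, so y increases.
The y-coordinate has no critical point in that direction and runs off to infinity.

diverges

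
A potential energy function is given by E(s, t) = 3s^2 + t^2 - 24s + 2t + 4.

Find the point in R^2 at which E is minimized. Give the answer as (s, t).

E(s,t) separates as P(s) + Q(t) + 4, so its minimum is min P + min Q + 4.
P'(s) = 6s - 24 vanishes at s ∈ {4}; Q'(t) = 2(t + 1) vanishes at t ∈ {-1}.
Local minima of P (where P''>0): P(4)=-48. Local minima of Q: Q(-1)=-1.
So the global minimum of E is P(4) + Q(-1) + 4 = -48 − 1 + 4 = -45, attained at (4, -1).

(4, -1)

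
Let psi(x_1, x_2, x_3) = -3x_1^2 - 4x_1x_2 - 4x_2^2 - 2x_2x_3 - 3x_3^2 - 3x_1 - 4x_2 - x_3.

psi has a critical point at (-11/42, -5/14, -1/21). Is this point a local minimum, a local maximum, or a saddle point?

The Hessian is constant: H = [[-6, -4, 0], [-4, -8, -2], [0, -2, -6]].
Leading principal minors: Δ₁ = -6, Δ₂ = 32, Δ₃ = -168.
The minors alternate sign starting negative (−, +, −), so H is negative definite: a local maximum.

local maximum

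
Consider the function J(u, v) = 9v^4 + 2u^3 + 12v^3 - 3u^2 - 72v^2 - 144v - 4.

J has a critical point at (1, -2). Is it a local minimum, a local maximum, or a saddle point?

The mixed partial ∂²J/∂u∂v is 0, so the Hessian at any point is diag(J_uu, J_vv) = diag(6(2u - 1), 36(3v^2 + 2v - 4)).
At (1, -2): H = diag(6, 144).
Both eigenvalues are positive, so H is positive definite: a local minimum.

local minimum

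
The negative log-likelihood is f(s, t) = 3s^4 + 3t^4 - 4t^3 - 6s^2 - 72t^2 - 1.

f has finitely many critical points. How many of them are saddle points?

4

f separates as a function of s plus a function of t, so ∇f=0 decouples.
∂f/∂s = 12s(s - 1)(s + 1) = 0 at s ∈ {-1, 0, 1}; ∂f/∂t = 12t(t - 4)(t + 3) = 0 at t ∈ {-3, 0, 4}.
The Hessian is diagonal: diag(f_ss, f_tt). Second derivatives: f_ss(-1)=24, f_ss(0)=-12, f_ss(1)=24; f_tt(-3)=252, f_tt(0)=-144, f_tt(4)=336.
Saddle points occur where the two diagonal entries have opposite signs: (-1, 0), (0, -3), (0, 4), (1, 0). Count: 4.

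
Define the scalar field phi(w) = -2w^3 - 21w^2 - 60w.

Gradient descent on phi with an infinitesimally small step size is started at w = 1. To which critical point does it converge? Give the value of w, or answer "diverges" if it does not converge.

phi'(w) = -6(w + 2)(w + 5), so phi'(1) = -108.
Gradient descent moves in the -phi' direction, i.e. w is increasing.
There is no critical point above w=1, and phi' keeps the same sign, so the iterate runs off to +∞.

diverges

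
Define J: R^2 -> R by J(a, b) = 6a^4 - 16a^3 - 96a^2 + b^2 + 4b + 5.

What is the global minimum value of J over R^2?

J(a,b) separates as P(a) + Q(b) + 5, so its minimum is min P + min Q + 5.
P'(a) = 24a(a - 4)(a + 2) vanishes at a ∈ {-2, 0, 4}; Q'(b) = 2b + 4 vanishes at b ∈ {-2}.
Local minima of P (where P''>0): P(-2)=-160, P(4)=-1024. Local minima of Q: Q(-2)=-4.
So the global minimum of J is P(4) + Q(-2) + 5 = -1024 − 4 + 5 = -1023, attained at (4, -2).

-1023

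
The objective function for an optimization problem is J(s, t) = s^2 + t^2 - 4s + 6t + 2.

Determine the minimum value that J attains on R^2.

J(s,t) separates as P(s) + Q(t) + 2, so its minimum is min P + min Q + 2.
P'(s) = 2s - 4 vanishes at s ∈ {2}; Q'(t) = 2(t + 3) vanishes at t ∈ {-3}.
Local minima of P (where P''>0): P(2)=-4. Local minima of Q: Q(-3)=-9.
So the global minimum of J is P(2) + Q(-3) + 2 = -4 − 9 + 2 = -11, attained at (2, -3).

-11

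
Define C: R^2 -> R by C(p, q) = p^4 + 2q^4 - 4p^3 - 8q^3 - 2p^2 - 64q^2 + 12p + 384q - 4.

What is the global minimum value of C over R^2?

C(p,q) separates as A(p) + B(q) − 4, so its minimum is min A + min B − 4.
A'(p) = 4(p - 3)(p - 1)(p + 1) vanishes at p ∈ {-1, 1, 3}; B'(q) = 8(q - 4)(q - 3)(q + 4) vanishes at q ∈ {-4, 3, 4}.
Local minima of A (where A''>0): A(-1)=-9, A(3)=-9. Local minima of B: B(-4)=-1536, B(4)=512.
So the global minimum of C is A(-1) + B(-4) − 4 = -9 − 1536 − 4 = -1549, attained at (-1, -4).

-1549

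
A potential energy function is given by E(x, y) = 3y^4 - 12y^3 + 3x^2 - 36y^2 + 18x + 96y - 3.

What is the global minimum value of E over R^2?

-222

E(x,y) separates as P(x) + Q(y) − 3, so its minimum is min P + min Q − 3.
P'(x) = 6x + 18 vanishes at x ∈ {-3}; Q'(y) = 12(y - 4)(y - 1)(y + 2) vanishes at y ∈ {-2, 1, 4}.
Local minima of P (where P''>0): P(-3)=-27. Local minima of Q: Q(-2)=-192, Q(4)=-192.
So the global minimum of E is P(-3) + Q(-2) − 3 = -27 − 192 − 3 = -222, attained at (-3, -2).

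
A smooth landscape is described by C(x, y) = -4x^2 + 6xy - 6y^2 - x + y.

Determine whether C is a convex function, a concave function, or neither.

C is quadratic, so its Hessian is the constant matrix H = [[-8, 6], [6, -12]].
det(H) = 60, tr(H) = -20.
det(H) > 0 and tr(H) < 0, so H is negative definite everywhere: concave.

concave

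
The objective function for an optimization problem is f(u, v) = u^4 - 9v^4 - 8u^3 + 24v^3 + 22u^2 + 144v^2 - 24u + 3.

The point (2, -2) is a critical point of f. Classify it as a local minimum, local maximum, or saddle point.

local maximum

The mixed partial ∂²f/∂u∂v is 0, so the Hessian at any point is diag(f_uu, f_vv) = diag(4(3u^2 - 12u + 11), 36(-3v^2 + 4v + 8)).
At (2, -2): H = diag(-4, -432).
Both eigenvalues are negative, so H is negative definite: a local maximum.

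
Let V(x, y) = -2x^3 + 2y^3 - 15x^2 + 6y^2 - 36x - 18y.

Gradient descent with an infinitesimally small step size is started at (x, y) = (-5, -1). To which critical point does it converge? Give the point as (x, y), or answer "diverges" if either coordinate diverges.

(-3, 1)

V is separable, so gradient descent decouples: x follows -∂V/∂x, y follows -∂V/∂y.
∂V/∂x = -6(x + 2)(x + 3); at x=-5 this is -36, so x increases.
∂V/∂y = 6(y - 1)(y + 3); at y=-1 this is -24, so y increases.
x converges to its nearest critical value -3 (a local min of the x-part); y converges to 1. The iterate converges to (-3, 1).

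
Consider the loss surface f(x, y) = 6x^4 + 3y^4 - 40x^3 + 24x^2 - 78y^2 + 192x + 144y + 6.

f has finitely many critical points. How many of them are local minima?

4

f separates as a function of x plus a function of y, so ∇f=0 decouples.
∂f/∂x = 24(x - 4)(x - 2)(x + 1) = 0 at x ∈ {-1, 2, 4}; ∂f/∂y = 12(y - 3)(y - 1)(y + 4) = 0 at y ∈ {-4, 1, 3}.
The Hessian is diagonal: diag(f_xx, f_yy). Second derivatives: f_xx(-1)=360, f_xx(2)=-144, f_xx(4)=240; f_yy(-4)=420, f_yy(1)=-120, f_yy(3)=168.
Local minima occur where both diagonal entries positive: (-1, -4), (-1, 3), (4, -4), (4, 3). Count: 4.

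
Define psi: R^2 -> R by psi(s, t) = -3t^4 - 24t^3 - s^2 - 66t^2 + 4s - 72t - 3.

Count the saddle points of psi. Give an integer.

1

psi separates as a function of s plus a function of t, so ∇psi=0 decouples.
∂psi/∂s = -2(s - 2) = 0 at s ∈ {2}; ∂psi/∂t = -12(t + 1)(t + 2)(t + 3) = 0 at t ∈ {-3, -2, -1}.
The Hessian is diagonal: diag(psi_ss, psi_tt). Second derivatives: psi_ss(2)=-2; psi_tt(-3)=-24, psi_tt(-2)=12, psi_tt(-1)=-24.
Saddle points occur where the two diagonal entries have opposite signs: (2, -2). Count: 1.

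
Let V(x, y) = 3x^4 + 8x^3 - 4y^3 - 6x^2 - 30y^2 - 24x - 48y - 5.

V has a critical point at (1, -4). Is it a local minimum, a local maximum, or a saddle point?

local minimum

The mixed partial ∂²V/∂x∂y is 0, so the Hessian at any point is diag(V_xx, V_yy) = diag(12(3x^2 + 4x - 1), -12(2y + 5)).
At (1, -4): H = diag(72, 36).
Both eigenvalues are positive, so H is positive definite: a local minimum.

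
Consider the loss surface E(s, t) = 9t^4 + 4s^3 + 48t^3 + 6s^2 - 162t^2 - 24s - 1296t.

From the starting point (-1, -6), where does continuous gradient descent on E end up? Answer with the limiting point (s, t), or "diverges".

E is separable, so gradient descent decouples: s follows -∂E/∂s, t follows -∂E/∂t.
∂E/∂s = 12(s - 1)(s + 2); at s=-1 this is -24, so s increases.
∂E/∂t = 36(t - 3)(t + 3)(t + 4); at t=-6 this is -1944, so t increases.
s converges to its nearest critical value 1 (a local min of the s-part); t converges to -4. The iterate converges to (1, -4).

(1, -4)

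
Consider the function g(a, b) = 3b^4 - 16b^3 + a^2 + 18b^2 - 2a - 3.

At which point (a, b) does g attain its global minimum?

(1, 3)

g(a,b) separates as P(a) + Q(b) − 3, so its minimum is min P + min Q − 3.
P'(a) = 2a - 2 vanishes at a ∈ {1}; Q'(b) = 12b(b - 3)(b - 1) vanishes at b ∈ {0, 1, 3}.
Local minima of P (where P''>0): P(1)=-1. Local minima of Q: Q(0)=0, Q(3)=-27.
So the global minimum of g is P(1) + Q(3) − 3 = -1 − 27 − 3 = -31, attained at (1, 3).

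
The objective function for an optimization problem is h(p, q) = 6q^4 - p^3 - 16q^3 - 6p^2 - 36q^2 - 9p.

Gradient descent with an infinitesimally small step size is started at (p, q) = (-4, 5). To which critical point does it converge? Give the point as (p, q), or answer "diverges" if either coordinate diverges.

h is separable, so gradient descent decouples: p follows -∂h/∂p, q follows -∂h/∂q.
∂h/∂p = -3(p + 1)(p + 3); at p=-4 this is -9, so p increases.
∂h/∂q = 24q(q - 3)(q + 1); at q=5 this is 1440, so q decreases.
p converges to its nearest critical value -3 (a local min of the p-part); q converges to 3. The iterate converges to (-3, 3).

(-3, 3)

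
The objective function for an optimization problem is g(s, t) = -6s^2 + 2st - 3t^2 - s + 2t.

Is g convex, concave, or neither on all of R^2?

g is quadratic, so its Hessian is the constant matrix H = [[-12, 2], [2, -6]].
det(H) = 68, tr(H) = -18.
det(H) > 0 and tr(H) < 0, so H is negative definite everywhere: concave.

concave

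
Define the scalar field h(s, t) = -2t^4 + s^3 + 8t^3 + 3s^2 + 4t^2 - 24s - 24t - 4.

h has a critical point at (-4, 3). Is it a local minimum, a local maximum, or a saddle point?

The mixed partial ∂²h/∂s∂t is 0, so the Hessian at any point is diag(h_ss, h_tt) = diag(6(s + 1), 8(-3t^2 + 6t + 1)).
At (-4, 3): H = diag(-18, -64).
Both eigenvalues are negative, so H is negative definite: a local maximum.

local maximum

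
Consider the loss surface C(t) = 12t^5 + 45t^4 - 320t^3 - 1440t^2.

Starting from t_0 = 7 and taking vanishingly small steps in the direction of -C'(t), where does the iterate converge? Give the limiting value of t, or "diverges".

C'(t) = 60t(t - 4)(t + 3)(t + 4), so C'(7) = 138600.
Gradient descent moves in the -C' direction, i.e. t is decreasing.
The nearest critical point in that direction is t = 4, where C'' = 13440 > 0 (a local minimum). The iterate converges there.

4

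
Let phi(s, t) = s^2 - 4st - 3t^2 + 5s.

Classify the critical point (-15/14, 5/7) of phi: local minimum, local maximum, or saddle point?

saddle point

The Hessian of phi is constant: H = [[2, -4], [-4, -6]].
det(H) = 2·(-6) − (-4)² = -28.
Since det(H) < 0, H is indefinite and the critical point is a saddle point.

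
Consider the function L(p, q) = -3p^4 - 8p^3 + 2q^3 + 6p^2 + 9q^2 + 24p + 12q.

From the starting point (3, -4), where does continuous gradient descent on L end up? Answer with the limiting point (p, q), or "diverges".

L is separable, so gradient descent decouples: p follows -∂L/∂p, q follows -∂L/∂q.
∂L/∂p = -12(p - 1)(p + 1)(p + 2); at p=3 this is -480, so p increases.
∂L/∂q = 6(q + 1)(q + 2); at q=-4 this is 36, so q decreases.
The p-coordinate has no critical point in that direction and runs off to infinity.

diverges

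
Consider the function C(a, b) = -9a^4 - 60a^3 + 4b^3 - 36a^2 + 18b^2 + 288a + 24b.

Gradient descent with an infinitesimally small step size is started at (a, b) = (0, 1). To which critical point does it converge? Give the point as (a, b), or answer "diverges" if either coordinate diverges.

C is separable, so gradient descent decouples: a follows -∂C/∂a, b follows -∂C/∂b.
∂C/∂a = -36(a - 1)(a + 2)(a + 4); at a=0 this is 288, so a decreases.
∂C/∂b = 12(b + 1)(b + 2); at b=1 this is 72, so b decreases.
a converges to its nearest critical value -2 (a local min of the a-part); b converges to -1. The iterate converges to (-2, -1).

(-2, -1)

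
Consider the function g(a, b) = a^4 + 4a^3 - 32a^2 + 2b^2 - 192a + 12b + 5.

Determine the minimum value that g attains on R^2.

g(a,b) separates as P(a) + Q(b) + 5, so its minimum is min P + min Q + 5.
P'(a) = 4(a - 4)(a + 3)(a + 4) vanishes at a ∈ {-4, -3, 4}; Q'(b) = 4b + 12 vanishes at b ∈ {-3}.
Local minima of P (where P''>0): P(-4)=256, P(4)=-768. Local minima of Q: Q(-3)=-18.
So the global minimum of g is P(4) + Q(-3) + 5 = -768 − 18 + 5 = -781, attained at (4, -3).

-781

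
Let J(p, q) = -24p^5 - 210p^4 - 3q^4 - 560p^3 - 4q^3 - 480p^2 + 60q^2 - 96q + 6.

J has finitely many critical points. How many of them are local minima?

J separates as a function of p plus a function of q, so ∇J=0 decouples.
∂J/∂p = -120p(p + 1)(p + 2)(p + 4) = 0 at p ∈ {-4, -2, -1, 0}; ∂J/∂q = -12(q - 2)(q - 1)(q + 4) = 0 at q ∈ {-4, 1, 2}.
The Hessian is diagonal: diag(J_pp, J_qq). Second derivatives: J_pp(-4)=2880, J_pp(-2)=-480, J_pp(-1)=360, J_pp(0)=-960; J_qq(-4)=-360, J_qq(1)=60, J_qq(2)=-72.
Local minima occur where both diagonal entries positive: (-4, 1), (-1, 1). Count: 2.

2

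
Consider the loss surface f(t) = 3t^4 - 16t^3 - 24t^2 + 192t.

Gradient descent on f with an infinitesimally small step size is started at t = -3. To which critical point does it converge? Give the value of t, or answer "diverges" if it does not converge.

-2

f'(t) = 12(t - 4)(t - 2)(t + 2), so f'(-3) = -420.
Gradient descent moves in the -f' direction, i.e. t is increasing.
The nearest critical point in that direction is t = -2, where f'' = 288 > 0 (a local minimum). The iterate converges there.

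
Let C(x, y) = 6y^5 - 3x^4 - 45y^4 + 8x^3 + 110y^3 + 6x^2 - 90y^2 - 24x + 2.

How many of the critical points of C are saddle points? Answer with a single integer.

6

C separates as a function of x plus a function of y, so ∇C=0 decouples.
∂C/∂x = -12(x - 2)(x - 1)(x + 1) = 0 at x ∈ {-1, 1, 2}; ∂C/∂y = 30y(y - 3)(y - 2)(y - 1) = 0 at y ∈ {0, 1, 2, 3}.
The Hessian is diagonal: diag(C_xx, C_yy). Second derivatives: C_xx(-1)=-72, C_xx(1)=24, C_xx(2)=-36; C_yy(0)=-180, C_yy(1)=60, C_yy(2)=-60, C_yy(3)=180.
Saddle points occur where the two diagonal entries have opposite signs: (-1, 1), (-1, 3), (1, 0), (1, 2), (2, 1), (2, 3). Count: 6.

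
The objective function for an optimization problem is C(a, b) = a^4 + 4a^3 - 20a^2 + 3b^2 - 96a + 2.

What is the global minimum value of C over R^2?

-277

C(a,b) separates as P(a) + Q(b) + 2, so its minimum is min P + min Q + 2.
P'(a) = 4(a - 3)(a + 2)(a + 4) vanishes at a ∈ {-4, -2, 3}; Q'(b) = 6b vanishes at b ∈ {0}.
Local minima of P (where P''>0): P(-4)=64, P(3)=-279. Local minima of Q: Q(0)=0.
So the global minimum of C is P(3) + Q(0) + 2 = -279 + 0 + 2 = -277, attained at (3, 0).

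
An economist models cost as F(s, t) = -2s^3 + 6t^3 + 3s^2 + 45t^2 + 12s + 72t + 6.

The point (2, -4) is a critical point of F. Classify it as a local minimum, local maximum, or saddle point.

The mixed partial ∂²F/∂s∂t is 0, so the Hessian at any point is diag(F_ss, F_tt) = diag(6(-2s + 1), 18(2t + 5)).
At (2, -4): H = diag(-18, -54).
Both eigenvalues are negative, so H is negative definite: a local maximum.

local maximum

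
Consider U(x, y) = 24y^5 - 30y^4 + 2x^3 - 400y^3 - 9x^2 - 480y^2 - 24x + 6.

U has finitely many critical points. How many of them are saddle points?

4

U separates as a function of x plus a function of y, so ∇U=0 decouples.
∂U/∂x = 6(x - 4)(x + 1) = 0 at x ∈ {-1, 4}; ∂U/∂y = 120y(y - 4)(y + 1)(y + 2) = 0 at y ∈ {-2, -1, 0, 4}.
The Hessian is diagonal: diag(U_xx, U_yy). Second derivatives: U_xx(-1)=-30, U_xx(4)=30; U_yy(-2)=-1440, U_yy(-1)=600, U_yy(0)=-960, U_yy(4)=14400.
Saddle points occur where the two diagonal entries have opposite signs: (-1, -1), (-1, 4), (4, -2), (4, 0). Count: 4.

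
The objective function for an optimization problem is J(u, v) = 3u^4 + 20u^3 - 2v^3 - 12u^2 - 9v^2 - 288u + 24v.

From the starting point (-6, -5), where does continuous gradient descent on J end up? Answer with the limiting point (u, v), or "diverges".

J is separable, so gradient descent decouples: u follows -∂J/∂u, v follows -∂J/∂v.
∂J/∂u = 12(u - 2)(u + 3)(u + 4); at u=-6 this is -576, so u increases.
∂J/∂v = -6(v - 1)(v + 4); at v=-5 this is -36, so v increases.
u converges to its nearest critical value -4 (a local min of the u-part); v converges to -4. The iterate converges to (-4, -4).

(-4, -4)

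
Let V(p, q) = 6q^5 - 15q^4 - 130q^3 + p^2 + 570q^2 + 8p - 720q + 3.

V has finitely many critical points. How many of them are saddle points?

V separates as a function of p plus a function of q, so ∇V=0 decouples.
∂V/∂p = 2(p + 4) = 0 at p ∈ {-4}; ∂V/∂q = 30(q - 3)(q - 2)(q - 1)(q + 4) = 0 at q ∈ {-4, 1, 2, 3}.
The Hessian is diagonal: diag(V_pp, V_qq). Second derivatives: V_pp(-4)=2; V_qq(-4)=-6300, V_qq(1)=300, V_qq(2)=-180, V_qq(3)=420.
Saddle points occur where the two diagonal entries have opposite signs: (-4, -4), (-4, 2). Count: 2.

2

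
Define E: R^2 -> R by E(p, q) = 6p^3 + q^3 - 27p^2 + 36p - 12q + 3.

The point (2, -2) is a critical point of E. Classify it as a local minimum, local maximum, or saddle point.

saddle point

The mixed partial ∂²E/∂p∂q is 0, so the Hessian at any point is diag(E_pp, E_qq) = diag(18(2p - 3), 6q).
At (2, -2): H = diag(18, -12).
The eigenvalues have opposite signs, so H is indefinite: a saddle point.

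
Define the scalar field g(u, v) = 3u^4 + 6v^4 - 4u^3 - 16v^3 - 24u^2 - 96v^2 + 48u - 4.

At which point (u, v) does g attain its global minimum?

(-2, 4)

g(u,v) separates as P(u) + Q(v) − 4, so its minimum is min P + min Q − 4.
P'(u) = 12(u - 2)(u - 1)(u + 2) vanishes at u ∈ {-2, 1, 2}; Q'(v) = 24v(v - 4)(v + 2) vanishes at v ∈ {-2, 0, 4}.
Local minima of P (where P''>0): P(-2)=-112, P(2)=16. Local minima of Q: Q(-2)=-160, Q(4)=-1024.
So the global minimum of g is P(-2) + Q(4) − 4 = -112 − 1024 − 4 = -1140, attained at (-2, 4).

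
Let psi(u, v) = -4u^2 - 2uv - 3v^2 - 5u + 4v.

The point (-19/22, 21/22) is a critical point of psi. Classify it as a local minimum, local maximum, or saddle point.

The Hessian of psi is constant: H = [[-8, -2], [-2, -6]].
det(H) = (-8)·(-6) − (-2)² = 44.
det(H) > 0 and tr(H) = -14 < 0, so H is negative definite and the point is a local maximum.

local maximum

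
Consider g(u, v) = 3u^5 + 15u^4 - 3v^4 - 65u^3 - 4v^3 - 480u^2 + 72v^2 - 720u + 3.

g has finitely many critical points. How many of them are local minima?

2

g separates as a function of u plus a function of v, so ∇g=0 decouples.
∂g/∂u = 15(u - 4)(u + 1)(u + 3)(u + 4) = 0 at u ∈ {-4, -3, -1, 4}; ∂g/∂v = -12v(v - 3)(v + 4) = 0 at v ∈ {-4, 0, 3}.
The Hessian is diagonal: diag(g_uu, g_vv). Second derivatives: g_uu(-4)=-360, g_uu(-3)=210, g_uu(-1)=-450, g_uu(4)=4200; g_vv(-4)=-336, g_vv(0)=144, g_vv(3)=-252.
Local minima occur where both diagonal entries positive: (-3, 0), (4, 0). Count: 2.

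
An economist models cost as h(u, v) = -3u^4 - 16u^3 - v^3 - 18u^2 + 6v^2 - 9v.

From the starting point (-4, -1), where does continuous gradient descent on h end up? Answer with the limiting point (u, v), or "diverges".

diverges

h is separable, so gradient descent decouples: u follows -∂h/∂u, v follows -∂h/∂v.
∂h/∂u = -12u(u + 1)(u + 3); at u=-4 this is 144, so u decreases.
∂h/∂v = -3(v - 3)(v - 1); at v=-1 this is -24, so v increases.
The u-coordinate has no critical point in that direction and runs off to infinity.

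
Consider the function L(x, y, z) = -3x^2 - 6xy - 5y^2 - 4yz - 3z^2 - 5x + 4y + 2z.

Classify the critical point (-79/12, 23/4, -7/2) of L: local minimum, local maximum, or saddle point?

local maximum

The Hessian is constant: H = [[-6, -6, 0], [-6, -10, -4], [0, -4, -6]].
Leading principal minors: Δ₁ = -6, Δ₂ = 24, Δ₃ = -48.
The minors alternate sign starting negative (−, +, −), so H is negative definite: a local maximum.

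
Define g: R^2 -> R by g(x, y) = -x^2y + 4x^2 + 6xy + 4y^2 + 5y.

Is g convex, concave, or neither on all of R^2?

neither

The term -x^2y is cubic, so the Hessian is not constant.
∂²g/∂x² = -2y + 8, which takes both signs as y varies (negative for sufficiently large y). A diagonal entry of the Hessian changing sign means the Hessian is neither positive- nor negative-semidefinite on all of R^2.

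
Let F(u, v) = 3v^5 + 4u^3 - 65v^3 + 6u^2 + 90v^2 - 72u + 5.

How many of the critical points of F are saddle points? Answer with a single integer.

F separates as a function of u plus a function of v, so ∇F=0 decouples.
∂F/∂u = 12(u - 2)(u + 3) = 0 at u ∈ {-3, 2}; ∂F/∂v = 15v(v - 3)(v - 1)(v + 4) = 0 at v ∈ {-4, 0, 1, 3}.
The Hessian is diagonal: diag(F_uu, F_vv). Second derivatives: F_uu(-3)=-60, F_uu(2)=60; F_vv(-4)=-2100, F_vv(0)=180, F_vv(1)=-150, F_vv(3)=630.
Saddle points occur where the two diagonal entries have opposite signs: (-3, 0), (-3, 3), (2, -4), (2, 1). Count: 4.

4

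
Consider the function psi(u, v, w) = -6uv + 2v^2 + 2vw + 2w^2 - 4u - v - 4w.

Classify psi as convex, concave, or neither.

psi is quadratic, so its Hessian is the constant matrix H = [[0, -6, 0], [-6, 4, 2], [0, 2, 4]].
Leading principal minors: 0, -36, -144.
Neither pattern holds ⇒ H is indefinite ⇒ neither convex nor concave.

neither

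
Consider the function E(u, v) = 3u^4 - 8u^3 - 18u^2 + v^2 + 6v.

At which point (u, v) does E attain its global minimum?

(3, -3)

E(u,v) separates as P(u) + Q(v), so its minimum is min P + min Q.
P'(u) = 12u(u - 3)(u + 1) vanishes at u ∈ {-1, 0, 3}; Q'(v) = 2v + 6 vanishes at v ∈ {-3}.
Local minima of P (where P''>0): P(-1)=-7, P(3)=-135. Local minima of Q: Q(-3)=-9.
So the global minimum of E is P(3) + Q(-3) = -135 − 9 = -144, attained at (3, -3).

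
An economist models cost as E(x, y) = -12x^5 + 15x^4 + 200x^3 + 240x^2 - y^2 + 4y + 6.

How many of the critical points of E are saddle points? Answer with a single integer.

2

E separates as a function of x plus a function of y, so ∇E=0 decouples.
∂E/∂x = -60x(x - 4)(x + 1)(x + 2) = 0 at x ∈ {-2, -1, 0, 4}; ∂E/∂y = -2(y - 2) = 0 at y ∈ {2}.
The Hessian is diagonal: diag(E_xx, E_yy). Second derivatives: E_xx(-2)=720, E_xx(-1)=-300, E_xx(0)=480, E_xx(4)=-7200; E_yy(2)=-2.
Saddle points occur where the two diagonal entries have opposite signs: (-2, 2), (0, 2). Count: 2.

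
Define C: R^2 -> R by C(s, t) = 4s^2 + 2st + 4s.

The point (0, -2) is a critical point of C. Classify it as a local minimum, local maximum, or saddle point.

saddle point

The Hessian of C is constant: H = [[8, 2], [2, 0]].
det(H) = 8·0 − 2² = -4.
Since det(H) < 0, H is indefinite and the critical point is a saddle point.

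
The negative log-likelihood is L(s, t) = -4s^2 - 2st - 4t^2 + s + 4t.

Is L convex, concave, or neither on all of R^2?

L is quadratic, so its Hessian is the constant matrix H = [[-8, -2], [-2, -8]].
det(H) = 60, tr(H) = -16.
det(H) > 0 and tr(H) < 0, so H is negative definite everywhere: concave.

concave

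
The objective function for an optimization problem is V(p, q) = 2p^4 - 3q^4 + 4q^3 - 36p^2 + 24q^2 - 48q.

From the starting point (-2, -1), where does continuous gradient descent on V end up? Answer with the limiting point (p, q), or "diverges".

V is separable, so gradient descent decouples: p follows -∂V/∂p, q follows -∂V/∂q.
∂V/∂p = 8p(p - 3)(p + 3); at p=-2 this is 80, so p decreases.
∂V/∂q = -12(q - 2)(q - 1)(q + 2); at q=-1 this is -72, so q increases.
p converges to its nearest critical value -3 (a local min of the p-part); q converges to 1. The iterate converges to (-3, 1).

(-3, 1)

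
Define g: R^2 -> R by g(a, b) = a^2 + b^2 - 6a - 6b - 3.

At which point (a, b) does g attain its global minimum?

g(a,b) separates as P(a) + Q(b) − 3, so its minimum is min P + min Q − 3.
P'(a) = 2a - 6 vanishes at a ∈ {3}; Q'(b) = 2b - 6 vanishes at b ∈ {3}.
Local minima of P (where P''>0): P(3)=-9. Local minima of Q: Q(3)=-9.
So the global minimum of g is P(3) + Q(3) − 3 = -9 − 9 − 3 = -21, attained at (3, 3).

(3, 3)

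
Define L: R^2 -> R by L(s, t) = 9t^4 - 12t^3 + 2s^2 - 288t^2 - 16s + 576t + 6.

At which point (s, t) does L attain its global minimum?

(4, -4)

L(s,t) separates as P(s) + Q(t) + 6, so its minimum is min P + min Q + 6.
P'(s) = 4s - 16 vanishes at s ∈ {4}; Q'(t) = 36(t - 4)(t - 1)(t + 4) vanishes at t ∈ {-4, 1, 4}.
Local minima of P (where P''>0): P(4)=-32. Local minima of Q: Q(-4)=-3840, Q(4)=-768.
So the global minimum of L is P(4) + Q(-4) + 6 = -32 − 3840 + 6 = -3866, attained at (4, -4).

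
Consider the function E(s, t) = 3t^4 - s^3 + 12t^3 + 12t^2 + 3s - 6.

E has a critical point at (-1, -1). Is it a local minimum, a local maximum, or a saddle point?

The mixed partial ∂²E/∂s∂t is 0, so the Hessian at any point is diag(E_ss, E_tt) = diag(-6s, 12(3t^2 + 6t + 2)).
At (-1, -1): H = diag(6, -12).
The eigenvalues have opposite signs, so H is indefinite: a saddle point.

saddle point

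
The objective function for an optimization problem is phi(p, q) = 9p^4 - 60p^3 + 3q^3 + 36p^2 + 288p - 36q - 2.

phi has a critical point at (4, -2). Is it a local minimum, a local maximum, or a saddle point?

saddle point

The mixed partial ∂²phi/∂p∂q is 0, so the Hessian at any point is diag(phi_pp, phi_qq) = diag(36(3p^2 - 10p + 2), 18q).
At (4, -2): H = diag(360, -36).
The eigenvalues have opposite signs, so H is indefinite: a saddle point.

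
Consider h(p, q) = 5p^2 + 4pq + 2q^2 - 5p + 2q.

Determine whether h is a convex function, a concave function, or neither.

convex

h is quadratic, so its Hessian is the constant matrix H = [[10, 4], [4, 4]].
det(H) = 24, tr(H) = 14.
det(H) > 0 and tr(H) > 0, so H is positive definite everywhere: convex.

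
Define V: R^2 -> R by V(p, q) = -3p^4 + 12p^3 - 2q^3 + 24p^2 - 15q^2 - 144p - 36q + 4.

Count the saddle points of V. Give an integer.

3

V separates as a function of p plus a function of q, so ∇V=0 decouples.
∂V/∂p = -12(p - 3)(p - 2)(p + 2) = 0 at p ∈ {-2, 2, 3}; ∂V/∂q = -6(q + 2)(q + 3) = 0 at q ∈ {-3, -2}.
The Hessian is diagonal: diag(V_pp, V_qq). Second derivatives: V_pp(-2)=-240, V_pp(2)=48, V_pp(3)=-60; V_qq(-3)=6, V_qq(-2)=-6.
Saddle points occur where the two diagonal entries have opposite signs: (-2, -3), (2, -2), (3, -3). Count: 3.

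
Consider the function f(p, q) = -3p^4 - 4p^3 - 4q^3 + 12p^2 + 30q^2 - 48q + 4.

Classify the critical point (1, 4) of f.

local maximum

The mixed partial ∂²f/∂p∂q is 0, so the Hessian at any point is diag(f_pp, f_qq) = diag(12(-3p^2 - 2p + 2), 12(-2q + 5)).
At (1, 4): H = diag(-36, -36).
Both eigenvalues are negative, so H is negative definite: a local maximum.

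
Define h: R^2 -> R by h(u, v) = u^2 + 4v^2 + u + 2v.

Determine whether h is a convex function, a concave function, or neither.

convex

h is quadratic, so its Hessian is the constant matrix H = [[2, 0], [0, 8]].
det(H) = 16, tr(H) = 10.
det(H) > 0 and tr(H) > 0, so H is positive definite everywhere: convex.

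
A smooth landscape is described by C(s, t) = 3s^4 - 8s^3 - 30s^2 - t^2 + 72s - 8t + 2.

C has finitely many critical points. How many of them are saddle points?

2

C separates as a function of s plus a function of t, so ∇C=0 decouples.
∂C/∂s = 12(s - 3)(s - 1)(s + 2) = 0 at s ∈ {-2, 1, 3}; ∂C/∂t = -2(t + 4) = 0 at t ∈ {-4}.
The Hessian is diagonal: diag(C_ss, C_tt). Second derivatives: C_ss(-2)=180, C_ss(1)=-72, C_ss(3)=120; C_tt(-4)=-2.
Saddle points occur where the two diagonal entries have opposite signs: (-2, -4), (3, -4). Count: 2.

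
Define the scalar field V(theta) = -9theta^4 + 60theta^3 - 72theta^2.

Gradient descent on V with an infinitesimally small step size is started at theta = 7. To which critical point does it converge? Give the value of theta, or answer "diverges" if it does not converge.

diverges

V'(theta) = -36theta(theta - 4)(theta - 1), so V'(7) = -4536.
Gradient descent moves in the -V' direction, i.e. theta is increasing.
There is no critical point above theta=7, and V' keeps the same sign, so the iterate runs off to +∞.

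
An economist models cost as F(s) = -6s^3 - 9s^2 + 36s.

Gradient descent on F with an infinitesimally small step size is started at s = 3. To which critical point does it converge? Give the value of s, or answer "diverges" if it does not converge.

F'(s) = -18(s - 1)(s + 2), so F'(3) = -180.
Gradient descent moves in the -F' direction, i.e. s is increasing.
There is no critical point above s=3, and F' keeps the same sign, so the iterate runs off to +∞.

diverges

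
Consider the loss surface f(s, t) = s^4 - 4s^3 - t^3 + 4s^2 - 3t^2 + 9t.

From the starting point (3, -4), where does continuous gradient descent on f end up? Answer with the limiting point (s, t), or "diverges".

f is separable, so gradient descent decouples: s follows -∂f/∂s, t follows -∂f/∂t.
∂f/∂s = 4s(s - 2)(s - 1); at s=3 this is 24, so s decreases.
∂f/∂t = -3(t - 1)(t + 3); at t=-4 this is -15, so t increases.
s converges to its nearest critical value 2 (a local min of the s-part); t converges to -3. The iterate converges to (2, -3).

(2, -3)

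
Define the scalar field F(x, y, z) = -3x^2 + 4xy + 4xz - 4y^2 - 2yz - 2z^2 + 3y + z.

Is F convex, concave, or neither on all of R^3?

F is quadratic, so its Hessian is the constant matrix H = [[-6, 4, 4], [4, -8, -2], [4, -2, -4]].
Leading principal minors: -6, 32, -40.
Signs alternate −, +, − ⇒ H ≺ 0 ⇒ concave.

concave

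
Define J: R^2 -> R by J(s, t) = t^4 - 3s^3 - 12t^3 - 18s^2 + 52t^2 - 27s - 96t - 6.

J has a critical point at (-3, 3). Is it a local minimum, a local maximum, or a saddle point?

The mixed partial ∂²J/∂s∂t is 0, so the Hessian at any point is diag(J_ss, J_tt) = diag(-18(s + 2), 4(3t^2 - 18t + 26)).
At (-3, 3): H = diag(18, -4).
The eigenvalues have opposite signs, so H is indefinite: a saddle point.

saddle point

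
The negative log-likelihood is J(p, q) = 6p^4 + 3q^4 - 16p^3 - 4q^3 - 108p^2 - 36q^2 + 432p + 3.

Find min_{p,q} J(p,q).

J(p,q) separates as A(p) + B(q) + 3, so its minimum is min A + min B + 3.
A'(p) = 24(p - 3)(p - 2)(p + 3) vanishes at p ∈ {-3, 2, 3}; B'(q) = 12q(q - 3)(q + 2) vanishes at q ∈ {-2, 0, 3}.
Local minima of A (where A''>0): A(-3)=-1350, A(3)=378. Local minima of B: B(-2)=-64, B(3)=-189.
So the global minimum of J is A(-3) + B(3) + 3 = -1350 − 189 + 3 = -1536, attained at (-3, 3).

-1536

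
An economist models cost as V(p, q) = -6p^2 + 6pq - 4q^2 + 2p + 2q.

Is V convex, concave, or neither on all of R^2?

V is quadratic, so its Hessian is the constant matrix H = [[-12, 6], [6, -8]].
det(H) = 60, tr(H) = -20.
det(H) > 0 and tr(H) < 0, so H is negative definite everywhere: concave.

concave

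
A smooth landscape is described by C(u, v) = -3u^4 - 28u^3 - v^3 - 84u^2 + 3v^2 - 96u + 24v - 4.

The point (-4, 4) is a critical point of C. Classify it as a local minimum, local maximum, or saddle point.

The mixed partial ∂²C/∂u∂v is 0, so the Hessian at any point is diag(C_uu, C_vv) = diag(-12(3u^2 + 14u + 14), 6(-v + 1)).
At (-4, 4): H = diag(-72, -18).
Both eigenvalues are negative, so H is negative definite: a local maximum.

local maximum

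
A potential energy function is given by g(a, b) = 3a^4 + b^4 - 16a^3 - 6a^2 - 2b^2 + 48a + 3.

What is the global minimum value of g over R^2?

g(a,b) separates as P(a) + Q(b) + 3, so its minimum is min P + min Q + 3.
P'(a) = 12(a - 4)(a - 1)(a + 1) vanishes at a ∈ {-1, 1, 4}; Q'(b) = 4b(b - 1)(b + 1) vanishes at b ∈ {-1, 0, 1}.
Local minima of P (where P''>0): P(-1)=-35, P(4)=-160. Local minima of Q: Q(-1)=-1, Q(1)=-1.
So the global minimum of g is P(4) + Q(-1) + 3 = -160 − 1 + 3 = -158, attained at (4, -1).

-158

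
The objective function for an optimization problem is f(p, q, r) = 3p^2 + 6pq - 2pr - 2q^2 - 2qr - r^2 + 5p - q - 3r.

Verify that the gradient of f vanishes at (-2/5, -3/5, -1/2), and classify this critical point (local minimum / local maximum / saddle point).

saddle point

∇f = (6p + 6q - 2r + 5, 6p - 4q - 2r - 1, -2p - 2q - 2r - 3); substituting (-2/5, -3/5, -1/2) gives ∇f = (0, 0, 0), so (-2/5, -3/5, -1/2) is indeed a critical point.
The Hessian is constant: H = [[6, 6, -2], [6, -4, -2], [-2, -2, -2]].
Leading principal minors: Δ₁ = 6, Δ₂ = -60, Δ₃ = 160.
The minors fit neither the all-positive nor the alternating-sign pattern, so H is indefinite: a saddle point.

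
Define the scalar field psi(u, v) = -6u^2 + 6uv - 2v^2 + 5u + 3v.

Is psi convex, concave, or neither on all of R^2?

psi is quadratic, so its Hessian is the constant matrix H = [[-12, 6], [6, -4]].
det(H) = 12, tr(H) = -16.
det(H) > 0 and tr(H) < 0, so H is negative definite everywhere: concave.

concave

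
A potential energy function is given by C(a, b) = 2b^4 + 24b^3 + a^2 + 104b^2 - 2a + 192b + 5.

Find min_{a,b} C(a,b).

-124

C(a,b) separates as P(a) + Q(b) + 5, so its minimum is min P + min Q + 5.
P'(a) = 2a - 2 vanishes at a ∈ {1}; Q'(b) = 8(b + 2)(b + 3)(b + 4) vanishes at b ∈ {-4, -3, -2}.
Local minima of P (where P''>0): P(1)=-1. Local minima of Q: Q(-4)=-128, Q(-2)=-128.
So the global minimum of C is P(1) + Q(-4) + 5 = -1 − 128 + 5 = -124, attained at (1, -4).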